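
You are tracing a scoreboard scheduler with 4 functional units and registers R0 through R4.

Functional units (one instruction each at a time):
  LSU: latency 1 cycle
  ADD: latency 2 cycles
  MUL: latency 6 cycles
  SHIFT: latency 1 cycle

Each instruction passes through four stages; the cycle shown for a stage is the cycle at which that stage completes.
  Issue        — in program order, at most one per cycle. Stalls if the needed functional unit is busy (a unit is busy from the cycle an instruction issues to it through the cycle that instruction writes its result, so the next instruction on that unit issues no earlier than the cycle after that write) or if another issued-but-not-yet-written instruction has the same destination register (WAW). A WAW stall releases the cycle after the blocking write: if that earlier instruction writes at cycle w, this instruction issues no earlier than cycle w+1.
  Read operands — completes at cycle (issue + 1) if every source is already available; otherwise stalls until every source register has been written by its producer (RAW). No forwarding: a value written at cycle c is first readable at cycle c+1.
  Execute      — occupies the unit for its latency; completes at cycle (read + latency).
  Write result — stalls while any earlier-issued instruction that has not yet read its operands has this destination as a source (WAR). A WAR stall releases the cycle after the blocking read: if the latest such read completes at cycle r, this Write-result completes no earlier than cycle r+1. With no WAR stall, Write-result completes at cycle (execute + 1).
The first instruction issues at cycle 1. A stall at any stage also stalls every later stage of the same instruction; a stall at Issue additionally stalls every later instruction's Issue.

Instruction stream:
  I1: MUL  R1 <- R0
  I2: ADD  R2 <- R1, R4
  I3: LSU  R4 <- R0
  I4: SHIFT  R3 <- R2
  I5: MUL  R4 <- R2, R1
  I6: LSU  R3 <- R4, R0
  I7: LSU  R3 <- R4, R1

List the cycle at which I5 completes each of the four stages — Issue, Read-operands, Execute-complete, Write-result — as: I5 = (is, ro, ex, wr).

I5 = (12, 14, 20, 21)

I1: IS=1 RO=2 EX=8 WR=9
I2: IS=2 RO=10 EX=12 WR=13  [RAW R1: wait I1 write@9]
I3: IS=3 RO=4 EX=5 WR=11  [WAR R4: wait I2 read@10]
I4: IS=4 RO=14 EX=15 WR=16  [RAW R2: wait I2 write@13]
I5: IS=12 RO=14 EX=20 WR=21  [WAW R4: wait I3 write@11; RAW R2: wait I2 write@13]
I6: IS=17 RO=22 EX=23 WR=24  [WAW R3: wait I4 write@16; RAW R4: wait I5 write@21]
I7: IS=25 RO=26 EX=27 WR=28  [struct: LSU busy until I6 writes@24]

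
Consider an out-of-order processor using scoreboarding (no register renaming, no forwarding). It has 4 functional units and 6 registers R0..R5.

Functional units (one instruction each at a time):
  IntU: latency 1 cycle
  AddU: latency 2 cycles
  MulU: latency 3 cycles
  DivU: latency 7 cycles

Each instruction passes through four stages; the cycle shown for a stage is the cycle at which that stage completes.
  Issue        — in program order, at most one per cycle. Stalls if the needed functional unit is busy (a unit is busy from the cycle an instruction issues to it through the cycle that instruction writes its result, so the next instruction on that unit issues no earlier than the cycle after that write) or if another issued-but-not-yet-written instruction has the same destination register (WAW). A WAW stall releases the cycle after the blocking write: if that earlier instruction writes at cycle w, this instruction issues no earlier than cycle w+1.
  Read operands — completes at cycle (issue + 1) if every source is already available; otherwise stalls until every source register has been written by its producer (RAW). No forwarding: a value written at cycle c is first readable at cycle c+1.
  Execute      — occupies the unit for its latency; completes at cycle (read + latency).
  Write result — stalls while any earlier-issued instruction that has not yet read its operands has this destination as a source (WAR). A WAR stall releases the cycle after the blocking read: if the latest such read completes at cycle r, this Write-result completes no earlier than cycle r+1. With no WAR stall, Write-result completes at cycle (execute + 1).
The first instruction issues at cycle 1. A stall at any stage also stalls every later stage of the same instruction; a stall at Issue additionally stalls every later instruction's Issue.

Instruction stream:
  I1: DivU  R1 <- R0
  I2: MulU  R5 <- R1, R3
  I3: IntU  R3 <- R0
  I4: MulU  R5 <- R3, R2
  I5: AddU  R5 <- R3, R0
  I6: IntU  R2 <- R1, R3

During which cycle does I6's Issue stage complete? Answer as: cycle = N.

[1] I1 dispatched to DivU
[2] I1 operands ready, I2 dispatched to MulU
[3] I3 dispatched to IntU
[4] I3 operands ready
[5] I3 complete
[9] I1 complete
[10] R1←I1
[11] I2 operands ready
[12] R3←I3
[14] I2 complete
[15] R5←I2
[16] I4 dispatched to MulU
[17] I4 operands ready
[20] I4 complete
[21] R5←I4
[22] I5 dispatched to AddU
[23] I5 operands ready, I6 dispatched to IntU
[24] I6 operands ready
[25] I5 complete, I6 complete
[26] R5←I5, R2←I6

cycle = 23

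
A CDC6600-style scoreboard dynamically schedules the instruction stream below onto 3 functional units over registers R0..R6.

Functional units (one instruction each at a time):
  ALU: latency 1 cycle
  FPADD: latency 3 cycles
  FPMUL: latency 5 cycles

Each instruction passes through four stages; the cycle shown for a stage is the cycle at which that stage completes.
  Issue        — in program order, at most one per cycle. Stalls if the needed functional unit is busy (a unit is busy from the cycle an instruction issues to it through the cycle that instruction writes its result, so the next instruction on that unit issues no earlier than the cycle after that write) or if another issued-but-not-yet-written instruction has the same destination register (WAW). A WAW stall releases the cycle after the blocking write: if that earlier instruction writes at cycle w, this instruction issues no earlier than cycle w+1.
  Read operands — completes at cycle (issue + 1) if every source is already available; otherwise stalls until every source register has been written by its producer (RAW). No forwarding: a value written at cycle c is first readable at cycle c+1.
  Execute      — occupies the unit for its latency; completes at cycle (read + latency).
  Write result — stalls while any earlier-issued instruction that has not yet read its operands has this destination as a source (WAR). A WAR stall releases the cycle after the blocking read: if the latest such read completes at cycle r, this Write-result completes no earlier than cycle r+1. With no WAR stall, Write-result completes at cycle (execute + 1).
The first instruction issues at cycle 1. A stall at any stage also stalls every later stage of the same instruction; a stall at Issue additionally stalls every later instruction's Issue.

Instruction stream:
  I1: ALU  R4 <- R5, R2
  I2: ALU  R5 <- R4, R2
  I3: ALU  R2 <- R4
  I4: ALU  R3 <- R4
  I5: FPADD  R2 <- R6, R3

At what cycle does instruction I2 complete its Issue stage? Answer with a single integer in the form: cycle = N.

cycle 1: issue I1 (ALU)
cycle 2: I1 read-ops
cycle 3: I1 finished on ALU
cycle 4: I1→R4
cycle 5: issue I2 (ALU)
cycle 6: I2 read-ops
cycle 7: I2 finished on ALU
cycle 8: I2→R5
cycle 9: issue I3 (ALU)
cycle 10: I3 read-ops
cycle 11: I3 finished on ALU
cycle 12: I3→R2
cycle 13: issue I4 (ALU)
cycle 14: I4 read-ops, issue I5 (FPADD)
cycle 15: I4 finished on ALU
cycle 16: I4→R3
cycle 17: I5 read-ops
cycle 20: I5 finished on FPADD
cycle 21: I5→R2

cycle = 5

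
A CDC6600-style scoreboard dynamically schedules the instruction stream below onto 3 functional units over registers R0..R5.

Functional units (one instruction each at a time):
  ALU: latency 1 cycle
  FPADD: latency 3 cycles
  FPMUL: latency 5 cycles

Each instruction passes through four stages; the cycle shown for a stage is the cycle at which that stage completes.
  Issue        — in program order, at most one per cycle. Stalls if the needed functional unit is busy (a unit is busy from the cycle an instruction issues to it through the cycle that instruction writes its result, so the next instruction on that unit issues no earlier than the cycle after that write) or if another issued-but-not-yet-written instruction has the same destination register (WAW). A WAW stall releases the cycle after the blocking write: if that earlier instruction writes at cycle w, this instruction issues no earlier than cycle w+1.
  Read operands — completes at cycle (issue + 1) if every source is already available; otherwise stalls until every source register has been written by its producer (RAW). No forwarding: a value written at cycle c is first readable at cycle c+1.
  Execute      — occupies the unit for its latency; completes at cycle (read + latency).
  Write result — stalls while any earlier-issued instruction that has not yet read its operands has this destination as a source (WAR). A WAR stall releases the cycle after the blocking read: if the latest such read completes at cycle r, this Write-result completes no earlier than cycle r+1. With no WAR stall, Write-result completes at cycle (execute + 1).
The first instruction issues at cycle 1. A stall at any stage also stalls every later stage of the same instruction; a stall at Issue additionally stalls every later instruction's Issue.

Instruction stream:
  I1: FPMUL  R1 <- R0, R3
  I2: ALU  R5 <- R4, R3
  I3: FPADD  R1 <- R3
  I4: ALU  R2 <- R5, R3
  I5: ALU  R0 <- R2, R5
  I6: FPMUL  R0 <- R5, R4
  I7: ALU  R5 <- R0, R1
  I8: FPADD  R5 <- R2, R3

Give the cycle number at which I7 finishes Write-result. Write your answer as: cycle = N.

cycle = 28

[1] I1 issues→FPMUL
[2] I1 reads | I2 issues→ALU
[3] I2 reads
[4] I2 exec-done
[5] I2 writes R5
[7] I1 exec-done
[8] I1 writes R1
[9] I3 issues→FPADD
[10] I3 reads | I4 issues→ALU
[11] I4 reads
[12] I4 exec-done
[13] I3 exec-done | I4 writes R2
[14] I3 writes R1 | I5 issues→ALU
[15] I5 reads
[16] I5 exec-done
[17] I5 writes R0
[18] I6 issues→FPMUL
[19] I6 reads | I7 issues→ALU
[24] I6 exec-done
[25] I6 writes R0
[26] I7 reads
[27] I7 exec-done
[28] I7 writes R5
[29] I8 issues→FPADD
[30] I8 reads
[33] I8 exec-done
[34] I8 writes R5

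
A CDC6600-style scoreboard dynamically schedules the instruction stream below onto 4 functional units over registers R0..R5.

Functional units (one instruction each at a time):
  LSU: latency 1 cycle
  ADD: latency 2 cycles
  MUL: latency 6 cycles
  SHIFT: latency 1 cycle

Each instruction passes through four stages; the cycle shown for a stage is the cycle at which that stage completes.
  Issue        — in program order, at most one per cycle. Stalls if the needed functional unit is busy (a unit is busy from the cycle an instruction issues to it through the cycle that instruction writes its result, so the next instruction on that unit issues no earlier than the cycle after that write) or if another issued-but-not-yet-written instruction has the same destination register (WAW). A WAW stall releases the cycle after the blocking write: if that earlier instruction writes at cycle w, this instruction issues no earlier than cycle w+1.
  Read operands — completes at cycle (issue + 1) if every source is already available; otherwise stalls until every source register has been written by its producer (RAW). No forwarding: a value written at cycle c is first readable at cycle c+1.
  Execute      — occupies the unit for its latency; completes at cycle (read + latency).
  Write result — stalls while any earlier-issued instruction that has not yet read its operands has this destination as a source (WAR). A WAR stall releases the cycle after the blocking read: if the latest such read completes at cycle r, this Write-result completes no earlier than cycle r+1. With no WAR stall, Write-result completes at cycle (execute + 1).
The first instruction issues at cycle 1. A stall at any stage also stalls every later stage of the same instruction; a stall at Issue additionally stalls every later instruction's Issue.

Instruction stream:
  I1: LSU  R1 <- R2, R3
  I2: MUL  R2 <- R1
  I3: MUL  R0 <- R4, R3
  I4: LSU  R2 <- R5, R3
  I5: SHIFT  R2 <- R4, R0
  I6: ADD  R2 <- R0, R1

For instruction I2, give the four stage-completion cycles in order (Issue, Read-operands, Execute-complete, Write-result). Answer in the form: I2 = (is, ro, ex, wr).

c1: issue I1 (LSU)
c2: I1 read-ops, issue I2 (MUL)
c3: I1 finished on LSU
c4: I1→R1
c5: I2 read-ops
c11: I2 finished on MUL
c12: I2→R2
c13: issue I3 (MUL)
c14: I3 read-ops, issue I4 (LSU)
c15: I4 read-ops
c16: I4 finished on LSU
c17: I4→R2
c18: issue I5 (SHIFT)
c20: I3 finished on MUL
c21: I3→R0
c22: I5 read-ops
c23: I5 finished on SHIFT
c24: I5→R2
c25: issue I6 (ADD)
c26: I6 read-ops
c28: I6 finished on ADD
c29: I6→R2

I2 = (2, 5, 11, 12)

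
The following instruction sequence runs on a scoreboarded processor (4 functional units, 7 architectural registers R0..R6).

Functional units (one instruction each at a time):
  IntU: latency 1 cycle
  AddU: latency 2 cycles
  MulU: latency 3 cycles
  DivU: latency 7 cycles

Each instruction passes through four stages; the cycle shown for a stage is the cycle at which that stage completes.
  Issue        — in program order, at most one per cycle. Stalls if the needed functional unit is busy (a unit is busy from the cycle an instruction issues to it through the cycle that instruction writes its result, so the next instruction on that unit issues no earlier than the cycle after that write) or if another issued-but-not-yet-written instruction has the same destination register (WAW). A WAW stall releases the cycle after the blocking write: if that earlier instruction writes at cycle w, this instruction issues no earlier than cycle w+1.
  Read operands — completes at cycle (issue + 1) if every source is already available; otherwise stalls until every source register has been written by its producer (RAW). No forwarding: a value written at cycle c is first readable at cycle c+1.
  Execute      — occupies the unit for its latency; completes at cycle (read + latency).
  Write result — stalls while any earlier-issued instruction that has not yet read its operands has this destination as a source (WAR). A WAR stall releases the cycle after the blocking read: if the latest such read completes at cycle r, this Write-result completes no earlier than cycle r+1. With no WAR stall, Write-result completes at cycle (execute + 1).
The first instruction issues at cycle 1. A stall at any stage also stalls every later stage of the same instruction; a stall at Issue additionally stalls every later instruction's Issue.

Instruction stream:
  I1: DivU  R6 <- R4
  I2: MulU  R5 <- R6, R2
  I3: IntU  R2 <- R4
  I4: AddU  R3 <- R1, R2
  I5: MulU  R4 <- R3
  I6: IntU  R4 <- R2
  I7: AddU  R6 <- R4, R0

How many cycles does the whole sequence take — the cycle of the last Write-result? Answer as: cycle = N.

cycle = 29

I1: IS=1 RO=2 EX=9 WR=10
I2: IS=2 RO=11 EX=14 WR=15  [RAW R6: wait I1 write@10]
I3: IS=3 RO=4 EX=5 WR=12  [WAR R2: wait I2 read@11]
I4: IS=4 RO=13 EX=15 WR=16  [RAW R2: wait I3 write@12]
I5: IS=16 RO=17 EX=20 WR=21  [struct: MulU busy until I2 writes@15]
I6: IS=22 RO=23 EX=24 WR=25  [WAW R4: wait I5 write@21]
I7: IS=23 RO=26 EX=28 WR=29  [RAW R4: wait I6 write@25]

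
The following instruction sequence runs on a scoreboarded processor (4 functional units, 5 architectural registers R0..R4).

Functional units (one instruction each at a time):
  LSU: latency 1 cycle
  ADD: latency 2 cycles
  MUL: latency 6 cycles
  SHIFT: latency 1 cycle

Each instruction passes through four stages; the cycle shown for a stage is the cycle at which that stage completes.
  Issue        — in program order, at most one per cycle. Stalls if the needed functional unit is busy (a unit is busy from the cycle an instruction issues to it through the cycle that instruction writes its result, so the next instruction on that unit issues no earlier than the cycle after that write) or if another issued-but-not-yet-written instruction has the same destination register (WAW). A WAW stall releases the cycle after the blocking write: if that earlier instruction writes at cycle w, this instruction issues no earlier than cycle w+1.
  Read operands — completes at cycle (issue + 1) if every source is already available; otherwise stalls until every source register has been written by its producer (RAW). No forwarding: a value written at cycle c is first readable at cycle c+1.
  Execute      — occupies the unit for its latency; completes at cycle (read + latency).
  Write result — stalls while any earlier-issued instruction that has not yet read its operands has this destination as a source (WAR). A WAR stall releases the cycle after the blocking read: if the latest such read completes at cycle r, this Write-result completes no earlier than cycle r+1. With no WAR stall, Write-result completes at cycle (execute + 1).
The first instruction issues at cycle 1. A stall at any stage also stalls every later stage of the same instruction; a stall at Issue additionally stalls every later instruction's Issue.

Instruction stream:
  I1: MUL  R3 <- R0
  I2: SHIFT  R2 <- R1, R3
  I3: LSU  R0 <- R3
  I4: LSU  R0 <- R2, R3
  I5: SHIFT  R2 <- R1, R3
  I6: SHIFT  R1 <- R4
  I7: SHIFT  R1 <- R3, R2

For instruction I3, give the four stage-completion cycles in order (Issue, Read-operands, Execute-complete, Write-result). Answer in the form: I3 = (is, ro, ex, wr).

I3 = (3, 10, 11, 12)

I1  is:1  ro:2  ex:8  wr:9
I2  is:2  ro:10  ex:11  wr:12  — RAW R3: wait I1 write@9
I3  is:3  ro:10  ex:11  wr:12  — RAW R3: wait I1 write@9
I4  is:13  ro:14  ex:15  wr:16  — struct: LSU busy until I3 writes@12
I5  is:14  ro:15  ex:16  wr:17
I6  is:18  ro:19  ex:20  wr:21  — struct: SHIFT busy until I5 writes@17
I7  is:22  ro:23  ex:24  wr:25  — struct: SHIFT busy until I6 writes@21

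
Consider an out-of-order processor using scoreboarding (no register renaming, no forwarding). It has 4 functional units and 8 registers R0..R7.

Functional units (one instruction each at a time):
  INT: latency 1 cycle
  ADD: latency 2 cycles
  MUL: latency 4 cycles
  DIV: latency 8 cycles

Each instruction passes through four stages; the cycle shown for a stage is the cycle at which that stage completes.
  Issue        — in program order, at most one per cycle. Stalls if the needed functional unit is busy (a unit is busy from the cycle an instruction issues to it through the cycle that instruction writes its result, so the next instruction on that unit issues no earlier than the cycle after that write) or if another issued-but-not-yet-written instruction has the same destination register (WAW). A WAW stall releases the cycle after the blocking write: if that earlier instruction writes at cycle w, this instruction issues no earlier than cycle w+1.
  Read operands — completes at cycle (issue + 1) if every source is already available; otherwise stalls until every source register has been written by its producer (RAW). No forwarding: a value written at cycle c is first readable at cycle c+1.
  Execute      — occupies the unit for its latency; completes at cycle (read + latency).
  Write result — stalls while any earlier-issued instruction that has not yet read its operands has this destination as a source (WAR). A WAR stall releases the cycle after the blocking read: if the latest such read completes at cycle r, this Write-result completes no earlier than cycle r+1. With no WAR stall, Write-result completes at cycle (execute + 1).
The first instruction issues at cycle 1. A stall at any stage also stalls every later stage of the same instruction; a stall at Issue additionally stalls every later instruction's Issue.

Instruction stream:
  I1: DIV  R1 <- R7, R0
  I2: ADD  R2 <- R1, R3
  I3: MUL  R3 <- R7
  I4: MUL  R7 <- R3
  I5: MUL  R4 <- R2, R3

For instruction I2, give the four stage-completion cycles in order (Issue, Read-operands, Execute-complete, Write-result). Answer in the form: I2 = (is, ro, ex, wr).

I2 = (2, 12, 14, 15)

t=1  I1 issues→DIV
t=2  I1 reads · I2 issues→ADD
t=3  I3 issues→MUL
t=4  I3 reads
t=8  I3 exec-done
t=10  I1 exec-done
t=11  I1 writes R1
t=12  I2 reads
t=13  I3 writes R3
t=14  I2 exec-done · I4 issues→MUL
t=15  I2 writes R2 · I4 reads
t=19  I4 exec-done
t=20  I4 writes R7
t=21  I5 issues→MUL
t=22  I5 reads
t=26  I5 exec-done
t=27  I5 writes R4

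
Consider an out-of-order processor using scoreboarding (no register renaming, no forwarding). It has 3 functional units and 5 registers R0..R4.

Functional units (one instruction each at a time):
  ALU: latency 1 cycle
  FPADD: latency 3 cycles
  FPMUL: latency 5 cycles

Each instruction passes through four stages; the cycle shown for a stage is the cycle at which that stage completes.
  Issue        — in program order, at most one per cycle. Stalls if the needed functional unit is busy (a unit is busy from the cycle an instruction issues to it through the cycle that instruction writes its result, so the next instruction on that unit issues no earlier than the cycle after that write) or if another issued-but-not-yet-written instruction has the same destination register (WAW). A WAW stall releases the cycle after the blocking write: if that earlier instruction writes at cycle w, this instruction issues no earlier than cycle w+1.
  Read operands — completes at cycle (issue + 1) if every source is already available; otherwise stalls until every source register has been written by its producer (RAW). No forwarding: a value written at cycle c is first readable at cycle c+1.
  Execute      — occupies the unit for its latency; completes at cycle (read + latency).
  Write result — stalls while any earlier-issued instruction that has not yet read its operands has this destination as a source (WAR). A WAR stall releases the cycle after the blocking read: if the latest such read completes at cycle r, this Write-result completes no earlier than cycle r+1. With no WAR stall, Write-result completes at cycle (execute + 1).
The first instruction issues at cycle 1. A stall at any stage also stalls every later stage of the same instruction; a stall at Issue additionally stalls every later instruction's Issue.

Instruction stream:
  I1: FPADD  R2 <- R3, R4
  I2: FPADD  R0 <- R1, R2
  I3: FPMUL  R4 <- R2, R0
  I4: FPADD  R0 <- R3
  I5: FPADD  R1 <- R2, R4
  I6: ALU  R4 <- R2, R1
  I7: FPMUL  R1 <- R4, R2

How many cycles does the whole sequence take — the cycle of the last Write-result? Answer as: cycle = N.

c1: I1→FPADD
c2: I1 RO
c5: I1 EX
c6: I1 WR R2
c7: I2→FPADD
c8: I2 RO, I3→FPMUL
c11: I2 EX
c12: I2 WR R0
c13: I3 RO, I4→FPADD
c14: I4 RO
c17: I4 EX
c18: I3 EX, I4 WR R0
c19: I3 WR R4, I5→FPADD
c20: I5 RO, I6→ALU
c23: I5 EX
c24: I5 WR R1
c25: I6 RO, I7→FPMUL
c26: I6 EX
c27: I6 WR R4
c28: I7 RO
c33: I7 EX
c34: I7 WR R1

cycle = 34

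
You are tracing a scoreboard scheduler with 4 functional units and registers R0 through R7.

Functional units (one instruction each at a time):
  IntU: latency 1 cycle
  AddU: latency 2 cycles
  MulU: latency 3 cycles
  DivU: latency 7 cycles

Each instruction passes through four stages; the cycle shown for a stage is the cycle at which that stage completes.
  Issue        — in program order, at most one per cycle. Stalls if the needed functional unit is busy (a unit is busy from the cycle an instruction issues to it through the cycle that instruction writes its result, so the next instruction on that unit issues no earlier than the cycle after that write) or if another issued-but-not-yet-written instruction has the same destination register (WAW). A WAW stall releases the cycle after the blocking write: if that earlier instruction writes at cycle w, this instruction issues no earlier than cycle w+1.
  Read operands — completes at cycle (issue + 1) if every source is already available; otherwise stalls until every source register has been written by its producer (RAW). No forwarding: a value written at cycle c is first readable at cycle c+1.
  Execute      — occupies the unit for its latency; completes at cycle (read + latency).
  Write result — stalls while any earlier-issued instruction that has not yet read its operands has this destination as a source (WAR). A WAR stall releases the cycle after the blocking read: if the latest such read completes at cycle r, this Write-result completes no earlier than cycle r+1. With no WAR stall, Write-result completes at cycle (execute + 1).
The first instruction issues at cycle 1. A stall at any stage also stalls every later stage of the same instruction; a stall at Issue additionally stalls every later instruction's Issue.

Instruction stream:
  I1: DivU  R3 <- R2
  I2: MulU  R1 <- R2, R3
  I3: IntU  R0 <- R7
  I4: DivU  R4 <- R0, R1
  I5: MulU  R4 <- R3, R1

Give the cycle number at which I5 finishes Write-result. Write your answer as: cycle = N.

[I1] 1/2/9/10
[I2] 2/11/14/15  (RAW R3: wait I1 write@10)
[I3] 3/4/5/6
[I4] 11/16/23/24  (struct: DivU busy until I1 writes@10; RAW R1: wait I2 write@15)
[I5] 25/26/29/30  (WAW R4: wait I4 write@24)

cycle = 30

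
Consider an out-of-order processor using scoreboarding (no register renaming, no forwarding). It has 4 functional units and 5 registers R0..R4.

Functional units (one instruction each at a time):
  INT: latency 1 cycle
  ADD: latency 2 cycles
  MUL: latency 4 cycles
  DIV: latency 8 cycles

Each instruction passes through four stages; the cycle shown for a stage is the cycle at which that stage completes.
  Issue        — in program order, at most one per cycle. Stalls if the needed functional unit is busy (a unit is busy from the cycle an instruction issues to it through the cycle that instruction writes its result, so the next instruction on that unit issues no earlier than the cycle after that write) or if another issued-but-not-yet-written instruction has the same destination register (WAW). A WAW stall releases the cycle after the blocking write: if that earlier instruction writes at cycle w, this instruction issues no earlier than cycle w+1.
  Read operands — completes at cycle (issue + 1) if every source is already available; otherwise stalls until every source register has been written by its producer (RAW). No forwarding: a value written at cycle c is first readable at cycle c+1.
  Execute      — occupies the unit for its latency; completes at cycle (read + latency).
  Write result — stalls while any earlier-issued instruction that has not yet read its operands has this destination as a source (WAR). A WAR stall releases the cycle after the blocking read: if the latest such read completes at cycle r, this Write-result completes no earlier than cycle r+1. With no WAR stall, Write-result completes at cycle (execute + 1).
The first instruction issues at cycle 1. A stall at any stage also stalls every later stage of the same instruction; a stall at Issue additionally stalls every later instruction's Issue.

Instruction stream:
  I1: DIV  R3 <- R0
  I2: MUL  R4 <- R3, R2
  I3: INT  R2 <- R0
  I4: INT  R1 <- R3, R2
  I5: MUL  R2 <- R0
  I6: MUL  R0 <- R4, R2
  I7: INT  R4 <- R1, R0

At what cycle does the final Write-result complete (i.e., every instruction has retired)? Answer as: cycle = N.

I1: IS=1 RO=2 EX=10 WR=11
I2: IS=2 RO=12 EX=16 WR=17  [RAW R3: wait I1 write@11]
I3: IS=3 RO=4 EX=5 WR=13  [WAR R2: wait I2 read@12]
I4: IS=14 RO=15 EX=16 WR=17  [struct: INT busy until I3 writes@13]
I5: IS=18 RO=19 EX=23 WR=24  [struct: MUL busy until I2 writes@17]
I6: IS=25 RO=26 EX=30 WR=31  [struct: MUL busy until I5 writes@24]
I7: IS=26 RO=32 EX=33 WR=34  [RAW R0: wait I6 write@31]

cycle = 34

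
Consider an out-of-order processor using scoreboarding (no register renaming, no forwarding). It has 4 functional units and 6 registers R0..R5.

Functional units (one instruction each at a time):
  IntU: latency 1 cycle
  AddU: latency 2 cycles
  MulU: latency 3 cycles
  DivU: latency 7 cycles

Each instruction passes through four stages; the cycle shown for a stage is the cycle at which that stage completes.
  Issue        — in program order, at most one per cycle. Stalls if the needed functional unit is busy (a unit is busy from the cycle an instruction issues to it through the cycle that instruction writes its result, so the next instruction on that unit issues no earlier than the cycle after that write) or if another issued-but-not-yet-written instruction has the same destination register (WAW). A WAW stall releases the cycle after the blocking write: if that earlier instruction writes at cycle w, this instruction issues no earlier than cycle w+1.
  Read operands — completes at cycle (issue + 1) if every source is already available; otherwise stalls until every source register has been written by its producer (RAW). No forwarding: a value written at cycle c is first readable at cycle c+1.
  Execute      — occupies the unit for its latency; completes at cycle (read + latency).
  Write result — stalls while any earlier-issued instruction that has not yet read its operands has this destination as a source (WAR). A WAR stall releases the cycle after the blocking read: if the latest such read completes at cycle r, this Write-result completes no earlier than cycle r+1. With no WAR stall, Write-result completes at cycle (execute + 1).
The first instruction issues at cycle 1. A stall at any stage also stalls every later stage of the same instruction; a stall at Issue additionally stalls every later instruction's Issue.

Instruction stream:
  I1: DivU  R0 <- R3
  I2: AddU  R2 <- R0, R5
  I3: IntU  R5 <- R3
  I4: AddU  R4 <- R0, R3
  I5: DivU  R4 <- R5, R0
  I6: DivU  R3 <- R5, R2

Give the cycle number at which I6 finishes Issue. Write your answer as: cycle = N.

cycle = 30

c1: I1 issues→DivU
c2: I1 reads, I2 issues→AddU
c3: I3 issues→IntU
c4: I3 reads
c5: I3 exec-done
c9: I1 exec-done
c10: I1 writes R0
c11: I2 reads
c12: I3 writes R5
c13: I2 exec-done
c14: I2 writes R2
c15: I4 issues→AddU
c16: I4 reads
c18: I4 exec-done
c19: I4 writes R4
c20: I5 issues→DivU
c21: I5 reads
c28: I5 exec-done
c29: I5 writes R4
c30: I6 issues→DivU
c31: I6 reads
c38: I6 exec-done
c39: I6 writes R3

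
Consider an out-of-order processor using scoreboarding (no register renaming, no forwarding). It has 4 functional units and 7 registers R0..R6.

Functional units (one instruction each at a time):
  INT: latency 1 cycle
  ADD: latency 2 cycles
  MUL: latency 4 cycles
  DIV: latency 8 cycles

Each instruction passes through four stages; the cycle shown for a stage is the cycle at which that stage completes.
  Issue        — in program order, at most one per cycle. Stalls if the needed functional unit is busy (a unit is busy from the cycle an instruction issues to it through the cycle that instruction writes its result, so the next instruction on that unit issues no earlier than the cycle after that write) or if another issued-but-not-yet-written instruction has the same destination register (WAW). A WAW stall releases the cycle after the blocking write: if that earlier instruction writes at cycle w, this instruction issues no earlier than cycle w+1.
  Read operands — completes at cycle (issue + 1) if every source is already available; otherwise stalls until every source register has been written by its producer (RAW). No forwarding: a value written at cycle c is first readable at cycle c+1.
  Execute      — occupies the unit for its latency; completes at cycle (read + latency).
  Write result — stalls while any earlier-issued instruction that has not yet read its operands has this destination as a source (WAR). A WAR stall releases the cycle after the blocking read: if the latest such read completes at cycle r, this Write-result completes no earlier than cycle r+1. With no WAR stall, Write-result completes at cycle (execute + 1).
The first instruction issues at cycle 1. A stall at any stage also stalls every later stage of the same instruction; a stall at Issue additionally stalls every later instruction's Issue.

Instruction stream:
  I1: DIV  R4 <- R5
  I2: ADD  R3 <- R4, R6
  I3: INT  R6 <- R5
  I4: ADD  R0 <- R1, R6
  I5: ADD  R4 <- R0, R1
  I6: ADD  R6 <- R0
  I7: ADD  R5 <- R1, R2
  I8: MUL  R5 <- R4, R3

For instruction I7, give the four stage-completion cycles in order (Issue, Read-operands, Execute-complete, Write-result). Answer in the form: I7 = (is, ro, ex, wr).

I1  is:1  ro:2  ex:10  wr:11
I2  is:2  ro:12  ex:14  wr:15  — RAW R4: wait I1 write@11
I3  is:3  ro:4  ex:5  wr:13  — WAR R6: wait I2 read@12
I4  is:16  ro:17  ex:19  wr:20  — struct: ADD busy until I2 writes@15
I5  is:21  ro:22  ex:24  wr:25  — struct: ADD busy until I4 writes@20
I6  is:26  ro:27  ex:29  wr:30  — struct: ADD busy until I5 writes@25
I7  is:31  ro:32  ex:34  wr:35  — struct: ADD busy until I6 writes@30
I8  is:36  ro:37  ex:41  wr:42  — WAW R5: wait I7 write@35

I7 = (31, 32, 34, 35)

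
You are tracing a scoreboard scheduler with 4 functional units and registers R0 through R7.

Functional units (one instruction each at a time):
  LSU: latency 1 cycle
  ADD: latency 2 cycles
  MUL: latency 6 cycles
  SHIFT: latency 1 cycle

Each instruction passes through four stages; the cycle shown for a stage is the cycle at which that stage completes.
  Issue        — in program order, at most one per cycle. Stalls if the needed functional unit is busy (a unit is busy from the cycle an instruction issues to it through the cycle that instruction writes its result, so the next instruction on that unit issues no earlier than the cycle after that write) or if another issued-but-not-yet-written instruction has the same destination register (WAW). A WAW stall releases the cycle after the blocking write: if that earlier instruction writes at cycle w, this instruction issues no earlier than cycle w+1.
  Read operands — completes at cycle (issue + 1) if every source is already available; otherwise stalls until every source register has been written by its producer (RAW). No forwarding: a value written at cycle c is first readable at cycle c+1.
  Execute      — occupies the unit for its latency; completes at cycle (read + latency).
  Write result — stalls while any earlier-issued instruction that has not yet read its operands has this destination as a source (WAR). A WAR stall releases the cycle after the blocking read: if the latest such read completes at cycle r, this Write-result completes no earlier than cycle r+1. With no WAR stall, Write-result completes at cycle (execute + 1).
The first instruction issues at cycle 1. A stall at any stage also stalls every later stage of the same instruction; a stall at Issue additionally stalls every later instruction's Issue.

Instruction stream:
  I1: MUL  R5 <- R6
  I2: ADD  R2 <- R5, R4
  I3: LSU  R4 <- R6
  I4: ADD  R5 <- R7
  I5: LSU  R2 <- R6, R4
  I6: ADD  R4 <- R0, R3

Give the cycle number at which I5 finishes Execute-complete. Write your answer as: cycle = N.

cycle = 17

t=1  I1 dispatched to MUL
t=2  I1 operands ready, I2 dispatched to ADD
t=3  I3 dispatched to LSU
t=4  I3 operands ready
t=5  I3 complete
t=8  I1 complete
t=9  R5←I1
t=10  I2 operands ready
t=11  R4←I3
t=12  I2 complete
t=13  R2←I2
t=14  I4 dispatched to ADD
t=15  I4 operands ready, I5 dispatched to LSU
t=16  I5 operands ready
t=17  I4 complete, I5 complete
t=18  R5←I4, R2←I5
t=19  I6 dispatched to ADD
t=20  I6 operands ready
t=22  I6 complete
t=23  R4←I6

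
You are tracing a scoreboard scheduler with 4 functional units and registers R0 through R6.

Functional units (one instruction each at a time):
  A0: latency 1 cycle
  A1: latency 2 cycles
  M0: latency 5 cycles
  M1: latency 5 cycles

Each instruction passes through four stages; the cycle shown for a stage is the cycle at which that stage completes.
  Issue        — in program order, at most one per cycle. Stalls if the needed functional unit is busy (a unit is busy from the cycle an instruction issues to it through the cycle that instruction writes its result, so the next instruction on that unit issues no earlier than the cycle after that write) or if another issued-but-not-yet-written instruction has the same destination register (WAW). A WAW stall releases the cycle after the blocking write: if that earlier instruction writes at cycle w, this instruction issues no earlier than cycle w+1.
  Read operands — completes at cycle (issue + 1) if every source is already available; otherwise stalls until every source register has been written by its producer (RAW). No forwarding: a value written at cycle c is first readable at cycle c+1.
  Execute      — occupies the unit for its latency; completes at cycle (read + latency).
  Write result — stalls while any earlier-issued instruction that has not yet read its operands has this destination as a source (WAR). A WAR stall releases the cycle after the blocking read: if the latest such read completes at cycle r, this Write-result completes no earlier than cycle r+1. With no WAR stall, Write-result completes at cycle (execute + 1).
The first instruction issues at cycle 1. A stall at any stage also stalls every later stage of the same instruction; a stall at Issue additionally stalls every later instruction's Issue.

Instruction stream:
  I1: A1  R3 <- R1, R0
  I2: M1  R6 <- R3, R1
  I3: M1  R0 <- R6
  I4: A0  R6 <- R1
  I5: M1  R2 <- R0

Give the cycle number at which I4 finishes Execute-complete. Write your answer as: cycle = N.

cycle 1: I1 issues→A1
cycle 2: I1 reads, I2 issues→M1
cycle 4: I1 exec-done
cycle 5: I1 writes R3
cycle 6: I2 reads
cycle 11: I2 exec-done
cycle 12: I2 writes R6
cycle 13: I3 issues→M1
cycle 14: I3 reads, I4 issues→A0
cycle 15: I4 reads
cycle 16: I4 exec-done
cycle 17: I4 writes R6
cycle 19: I3 exec-done
cycle 20: I3 writes R0
cycle 21: I5 issues→M1
cycle 22: I5 reads
cycle 27: I5 exec-done
cycle 28: I5 writes R2

cycle = 16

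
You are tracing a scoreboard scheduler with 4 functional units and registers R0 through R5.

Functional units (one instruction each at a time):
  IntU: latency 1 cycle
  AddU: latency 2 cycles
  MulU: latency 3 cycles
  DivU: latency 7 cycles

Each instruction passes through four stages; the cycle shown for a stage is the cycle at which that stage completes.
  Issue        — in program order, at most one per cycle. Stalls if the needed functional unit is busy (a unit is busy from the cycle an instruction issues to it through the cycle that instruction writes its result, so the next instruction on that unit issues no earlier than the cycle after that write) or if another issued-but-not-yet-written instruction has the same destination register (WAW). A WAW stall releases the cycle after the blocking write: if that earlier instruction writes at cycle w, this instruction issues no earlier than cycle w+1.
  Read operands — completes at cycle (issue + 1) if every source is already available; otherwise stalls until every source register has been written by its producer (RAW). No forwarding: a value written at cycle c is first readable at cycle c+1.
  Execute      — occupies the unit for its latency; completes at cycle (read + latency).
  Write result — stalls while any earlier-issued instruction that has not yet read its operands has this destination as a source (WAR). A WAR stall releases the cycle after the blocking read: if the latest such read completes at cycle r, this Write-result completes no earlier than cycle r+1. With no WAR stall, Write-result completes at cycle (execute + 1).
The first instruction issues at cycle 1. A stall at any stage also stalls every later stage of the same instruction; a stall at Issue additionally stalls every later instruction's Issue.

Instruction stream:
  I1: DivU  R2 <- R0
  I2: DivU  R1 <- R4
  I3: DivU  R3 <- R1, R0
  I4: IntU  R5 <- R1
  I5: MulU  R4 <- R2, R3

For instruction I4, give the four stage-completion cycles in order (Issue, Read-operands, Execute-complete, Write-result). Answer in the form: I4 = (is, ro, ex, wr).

I4 = (22, 23, 24, 25)

I1  is:1  ro:2  ex:9  wr:10
I2  is:11  ro:12  ex:19  wr:20  — struct: DivU busy until I1 writes@10
I3  is:21  ro:22  ex:29  wr:30  — struct: DivU busy until I2 writes@20
I4  is:22  ro:23  ex:24  wr:25
I5  is:23  ro:31  ex:34  wr:35  — RAW R3: wait I3 write@30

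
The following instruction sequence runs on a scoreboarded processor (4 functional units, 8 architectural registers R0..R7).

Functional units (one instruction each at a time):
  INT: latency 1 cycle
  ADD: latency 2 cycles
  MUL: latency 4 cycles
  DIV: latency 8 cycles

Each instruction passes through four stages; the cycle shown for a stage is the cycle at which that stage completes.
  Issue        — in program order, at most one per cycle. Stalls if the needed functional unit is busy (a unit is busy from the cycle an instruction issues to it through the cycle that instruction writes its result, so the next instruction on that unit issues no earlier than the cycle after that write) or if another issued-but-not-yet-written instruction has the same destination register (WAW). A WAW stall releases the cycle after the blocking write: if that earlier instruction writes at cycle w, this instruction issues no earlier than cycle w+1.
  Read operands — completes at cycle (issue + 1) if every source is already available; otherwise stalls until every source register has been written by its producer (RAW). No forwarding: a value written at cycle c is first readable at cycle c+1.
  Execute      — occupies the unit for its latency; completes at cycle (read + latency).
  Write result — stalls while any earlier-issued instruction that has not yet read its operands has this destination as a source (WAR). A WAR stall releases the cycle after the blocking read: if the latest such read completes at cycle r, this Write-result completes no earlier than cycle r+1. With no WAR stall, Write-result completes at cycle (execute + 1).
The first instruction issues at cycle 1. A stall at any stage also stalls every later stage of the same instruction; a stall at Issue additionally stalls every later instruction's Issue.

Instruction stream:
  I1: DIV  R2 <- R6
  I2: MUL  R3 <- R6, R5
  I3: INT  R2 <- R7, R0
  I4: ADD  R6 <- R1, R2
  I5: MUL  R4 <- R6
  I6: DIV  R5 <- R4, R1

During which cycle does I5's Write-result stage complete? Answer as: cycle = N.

[1] I1→DIV
[2] I1 RO | I2→MUL
[3] I2 RO
[7] I2 EX
[8] I2 WR R3
[10] I1 EX
[11] I1 WR R2
[12] I3→INT
[13] I3 RO | I4→ADD
[14] I3 EX | I5→MUL
[15] I3 WR R2 | I6→DIV
[16] I4 RO
[18] I4 EX
[19] I4 WR R6
[20] I5 RO
[24] I5 EX
[25] I5 WR R4
[26] I6 RO
[34] I6 EX
[35] I6 WR R5

cycle = 25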